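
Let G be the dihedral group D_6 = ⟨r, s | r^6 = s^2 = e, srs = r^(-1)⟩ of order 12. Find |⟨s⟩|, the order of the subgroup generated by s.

2

Computing powers of s: the smallest k with (s)^k = e is k = 2.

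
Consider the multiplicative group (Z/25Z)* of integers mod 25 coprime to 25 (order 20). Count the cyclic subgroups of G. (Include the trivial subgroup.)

6

Group the elements of G by the cyclic subgroup they generate; each cyclic subgroup of order d accounts for φ(d) elements.
Cyclic subgroups by order — order 1: 1; order 2: 1; order 4: 1; order 5: 1; order 10: 1; order 20: 1.
Total: 6.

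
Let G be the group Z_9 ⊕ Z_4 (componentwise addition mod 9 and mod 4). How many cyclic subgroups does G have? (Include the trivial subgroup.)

9

Each element a generates a cyclic subgroup ⟨a⟩; distinct elements may generate the same one (a cyclic group of order d has φ(d) generators).
Cyclic subgroups by order — order 1: 1; order 2: 1; order 3: 1; order 4: 1; order 6: 1; order 9: 1; order 12: 1; order 18: 1; order 36: 1.
Total: 9.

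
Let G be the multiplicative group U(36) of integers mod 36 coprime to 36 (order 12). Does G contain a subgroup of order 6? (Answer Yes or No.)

Yes

6 | 12. A subgroup of order 6 is {1, 11, 13, 23, 25, 35}.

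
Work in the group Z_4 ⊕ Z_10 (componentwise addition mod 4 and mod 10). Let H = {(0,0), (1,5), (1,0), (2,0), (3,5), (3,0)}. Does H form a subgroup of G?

|H| = 6 does not divide |G| = 40, so by Lagrange H is not a subgroup.

No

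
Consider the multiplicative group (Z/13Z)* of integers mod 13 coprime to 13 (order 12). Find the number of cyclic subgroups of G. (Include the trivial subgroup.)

Each element a generates a cyclic subgroup ⟨a⟩; distinct elements may generate the same one (a cyclic group of order d has φ(d) generators).
Cyclic subgroups by order — order 1: 1; order 2: 1; order 3: 1; order 4: 1; order 6: 1; order 12: 1.
Total: 6.

6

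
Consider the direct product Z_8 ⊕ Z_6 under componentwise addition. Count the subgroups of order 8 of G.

|G| = 48 and 8 | 48, so subgroups of order 8 are possible by Lagrange.
The subgroups of order 8 are: {(0,0), (0,3), (2,0), (2,3), (4,0), (4,3), (6,0), (6,3)}; {(0,0), (1,0), (2,0), (3,0), (4,0), (5,0), (6,0), (7,0)}; {(0,0), (1,3), (2,0), (3,3), (4,0), (5,3), (6,0), (7,3)}.
So G has 3 subgroups of order 8.

3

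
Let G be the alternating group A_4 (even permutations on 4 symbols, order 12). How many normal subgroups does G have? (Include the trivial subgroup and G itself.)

3

G has 10 subgroups. Checking conjugation-invariance by order — order 1: 1/1 normal; order 2: 0/3 normal; order 3: 0/4 normal; order 4: 1/1 normal; order 12: 1/1 normal.
Total normal subgroups: 3.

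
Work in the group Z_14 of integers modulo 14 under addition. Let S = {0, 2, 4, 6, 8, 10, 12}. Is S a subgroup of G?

Yes

|S| = 7 divides |G| = 14, consistent with Lagrange.
S contains the identity, every element's inverse is in S, and S is closed under +: it is a subgroup.
In fact S = ⟨2⟩.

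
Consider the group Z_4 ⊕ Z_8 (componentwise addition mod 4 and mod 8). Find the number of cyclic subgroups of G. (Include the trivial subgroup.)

A cyclic subgroup of order d is generated by each of its φ(d) elements of order d, so the cyclic subgroups of order d number (#elements of order d)/φ(d).
Cyclic subgroups by order — order 1: 1; order 2: 3; order 4: 6; order 8: 4.
Total: 14.

14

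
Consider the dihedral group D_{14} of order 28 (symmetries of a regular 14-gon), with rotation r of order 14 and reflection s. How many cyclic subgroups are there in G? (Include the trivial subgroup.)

18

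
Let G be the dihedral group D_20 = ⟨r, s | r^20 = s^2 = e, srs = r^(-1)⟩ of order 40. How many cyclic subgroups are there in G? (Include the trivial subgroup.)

26

Group the elements of G by the cyclic subgroup they generate; each cyclic subgroup of order d accounts for φ(d) elements.
Cyclic subgroups by order — order 1: 1; order 2: 21; order 4: 1; order 5: 1; order 10: 1; order 20: 1.
Total: 26.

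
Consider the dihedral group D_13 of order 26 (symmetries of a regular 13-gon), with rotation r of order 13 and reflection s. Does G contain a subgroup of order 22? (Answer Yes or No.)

No

22 does not divide |G| = 26, so by Lagrange no subgroup of order 22 exists.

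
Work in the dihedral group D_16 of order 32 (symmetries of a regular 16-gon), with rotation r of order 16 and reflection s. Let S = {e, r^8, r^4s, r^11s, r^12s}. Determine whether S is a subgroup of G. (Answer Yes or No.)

|S| = 5 does not divide |G| = 32, so by Lagrange S is not a subgroup.

No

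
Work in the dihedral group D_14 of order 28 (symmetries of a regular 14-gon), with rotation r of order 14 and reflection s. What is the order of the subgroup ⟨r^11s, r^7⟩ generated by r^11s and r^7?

|⟨r^11s⟩| = 2 and |⟨r^7⟩| = 2, so |H| is a multiple of lcm(2, 2) = 2 and divides |G| = 28.
Closing under the operation: H = {e, r^7, r^4s, r^11s}, so |H| = 4.

4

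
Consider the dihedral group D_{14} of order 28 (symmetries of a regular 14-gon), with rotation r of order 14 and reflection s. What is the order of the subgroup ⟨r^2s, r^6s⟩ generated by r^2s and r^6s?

14

|⟨r^2s⟩| = 2 and |⟨r^6s⟩| = 2, so |H| is a multiple of lcm(2, 2) = 2 and divides |G| = 28.
Closing under the operation: H = {e, r^2, r^4, r^6, r^8, r^10, r^12, s, r^2s, r^4s, r^6s, r^8s, r^10s, r^12s}, so |H| = 14.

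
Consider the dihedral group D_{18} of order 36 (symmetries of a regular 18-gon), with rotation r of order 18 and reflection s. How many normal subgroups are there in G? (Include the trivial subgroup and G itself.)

G has 45 subgroups. Checking conjugation-invariance by order — order 1: 1/1 normal; order 2: 1/19 normal; order 3: 1/1 normal; order 4: 0/9 normal; order 6: 1/7 normal; order 9: 1/1 normal; order 12: 0/3 normal; order 18: 3/3 normal; order 36: 1/1 normal.
Total normal subgroups: 9.

9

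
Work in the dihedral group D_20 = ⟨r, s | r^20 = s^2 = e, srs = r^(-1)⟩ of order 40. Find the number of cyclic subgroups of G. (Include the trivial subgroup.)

Each element a generates a cyclic subgroup ⟨a⟩; distinct elements may generate the same one (a cyclic group of order d has φ(d) generators).
Cyclic subgroups by order — order 1: 1; order 2: 21; order 4: 1; order 5: 1; order 10: 1; order 20: 1.
Total: 26.

26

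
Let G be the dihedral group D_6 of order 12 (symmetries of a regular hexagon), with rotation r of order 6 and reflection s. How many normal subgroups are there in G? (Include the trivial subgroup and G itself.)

G has 16 subgroups. Checking conjugation-invariance by order — order 1: 1/1 normal; order 2: 1/7 normal; order 3: 1/1 normal; order 4: 0/3 normal; order 6: 3/3 normal; order 12: 1/1 normal.
Total normal subgroups: 7.

7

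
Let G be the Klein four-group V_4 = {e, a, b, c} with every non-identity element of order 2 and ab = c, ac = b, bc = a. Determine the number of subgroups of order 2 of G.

|G| = 4 and 2 | 4, so subgroups of order 2 are possible by Lagrange.
The subgroups of order 2 are: {e, a}; {e, b}; {e, c}.
So G has 3 subgroups of order 2.

3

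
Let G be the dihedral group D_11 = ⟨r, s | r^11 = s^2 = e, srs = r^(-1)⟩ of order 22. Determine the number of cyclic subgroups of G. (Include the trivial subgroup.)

13

Group the elements of G by the cyclic subgroup they generate; each cyclic subgroup of order d accounts for φ(d) elements.
Cyclic subgroups by order — order 1: 1; order 2: 11; order 11: 1.
Total: 13.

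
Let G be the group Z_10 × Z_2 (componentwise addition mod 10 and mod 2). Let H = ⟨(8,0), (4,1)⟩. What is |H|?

10

|⟨(8,0)⟩| = 5 and |⟨(4,1)⟩| = 10, so |H| is a multiple of lcm(5, 10) = 10 and divides |G| = 20.
Closing under the operation: H = {(0,0), (0,1), (2,0), (2,1), (4,0), (4,1), (6,0), (6,1), (8,0), (8,1)}, so |H| = 10.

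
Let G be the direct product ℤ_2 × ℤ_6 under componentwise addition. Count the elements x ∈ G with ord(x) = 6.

6

An element (a,b) has order lcm(ord(a), ord(b)); count pairs with lcm equal to 6.
Enumerating gives 6 such elements.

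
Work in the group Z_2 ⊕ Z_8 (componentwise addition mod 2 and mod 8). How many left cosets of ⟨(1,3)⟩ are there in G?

2

|⟨(1,3)⟩| = 8 and |G| = 16.
By Lagrange, [G : H] = |G|/|H| = 16/8 = 2.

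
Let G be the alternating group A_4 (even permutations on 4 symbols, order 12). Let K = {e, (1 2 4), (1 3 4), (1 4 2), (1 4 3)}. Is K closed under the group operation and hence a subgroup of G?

No

|K| = 5 does not divide |G| = 12, so by Lagrange K is not a subgroup.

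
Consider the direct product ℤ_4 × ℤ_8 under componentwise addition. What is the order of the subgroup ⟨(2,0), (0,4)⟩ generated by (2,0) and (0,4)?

|⟨(2,0)⟩| = 2 and |⟨(0,4)⟩| = 2, so |H| is a multiple of lcm(2, 2) = 2 and divides |G| = 32.
Closing under the operation: H = {(0,0), (0,4), (2,0), (2,4)}, so |H| = 4.

4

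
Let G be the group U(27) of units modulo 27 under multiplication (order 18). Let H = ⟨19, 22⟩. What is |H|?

9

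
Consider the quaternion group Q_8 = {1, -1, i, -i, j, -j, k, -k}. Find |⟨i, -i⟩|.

|⟨i⟩| = 4 and |⟨-i⟩| = 4, so |H| is a multiple of lcm(4, 4) = 4 and divides |G| = 8.
Closing under the operation: H = {1, -1, i, -i}, so |H| = 4.

4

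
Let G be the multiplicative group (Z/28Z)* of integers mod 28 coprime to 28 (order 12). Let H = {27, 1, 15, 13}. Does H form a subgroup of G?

|H| = 4 divides |G| = 12, consistent with Lagrange.
H contains the identity, every element's inverse is in H, and H is closed under ·: it is a subgroup.

Yes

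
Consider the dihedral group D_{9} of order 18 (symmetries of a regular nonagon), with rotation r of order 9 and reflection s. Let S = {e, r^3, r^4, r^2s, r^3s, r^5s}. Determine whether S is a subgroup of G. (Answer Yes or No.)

No

r^4 ∈ S but its inverse r^5 ∉ S, so S is not a subgroup.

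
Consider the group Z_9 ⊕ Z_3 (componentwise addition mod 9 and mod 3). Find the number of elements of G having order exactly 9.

18

An element (a,b) has order lcm(ord(a), ord(b)); count pairs with lcm equal to 9.
Enumerating gives 18 such elements.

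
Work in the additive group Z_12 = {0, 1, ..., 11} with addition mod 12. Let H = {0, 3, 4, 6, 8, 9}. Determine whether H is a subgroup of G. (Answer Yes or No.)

No

Closure fails: 3 + 4 = 7 ∉ H. So H is not a subgroup.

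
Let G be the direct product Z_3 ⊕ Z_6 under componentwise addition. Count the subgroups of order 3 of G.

4

|G| = 18 and 3 | 18, so subgroups of order 3 are possible by Lagrange.
The subgroups of order 3 are: {(0,0), (0,2), (0,4)}; {(0,0), (1,0), (2,0)}; {(0,0), (1,2), (2,4)}; {(0,0), (1,4), (2,2)}.
So G has 4 subgroups of order 3.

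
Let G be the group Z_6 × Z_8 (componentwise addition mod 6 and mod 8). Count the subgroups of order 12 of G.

|G| = 48 and 12 | 48, so subgroups of order 12 are possible by Lagrange.
The subgroups of order 12 are: {(0,0), (0,2), (0,4), (0,6), (2,0), (2,2), (2,4), (2,6), (4,0), (4,2), (4,4), (4,6)}; {(0,0), (0,4), (1,0), (1,4), (2,0), (2,4), (3,0), (3,4), (4,0), (4,4), (5,0), (5,4)}; {(0,0), (0,4), (1,2), (1,6), (2,0), (2,4), (3,2), (3,6), (4,0), (4,4), (5,2), (5,6)}.
So G has 3 subgroups of order 12.

3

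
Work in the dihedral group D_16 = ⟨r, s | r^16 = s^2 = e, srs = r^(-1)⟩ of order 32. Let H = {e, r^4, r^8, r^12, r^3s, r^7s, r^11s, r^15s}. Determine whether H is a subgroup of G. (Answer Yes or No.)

|H| = 8 divides |G| = 32, consistent with Lagrange.
H contains the identity, every element's inverse is in H, and H is closed under ·: it is a subgroup.

Yes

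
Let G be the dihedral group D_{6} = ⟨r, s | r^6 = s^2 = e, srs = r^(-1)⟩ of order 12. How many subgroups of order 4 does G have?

3

|G| = 12 and 4 | 12, so subgroups of order 4 are possible by Lagrange.
The subgroups of order 4 are: {e, r^3, r^2s, r^5s}; {e, r^3, s, r^3s}; {e, r^3, rs, r^4s}.
So G has 3 subgroups of order 4.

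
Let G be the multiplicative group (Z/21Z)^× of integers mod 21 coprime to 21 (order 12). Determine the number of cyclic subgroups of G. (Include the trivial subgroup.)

8

A cyclic subgroup of order d is generated by each of its φ(d) elements of order d, so the cyclic subgroups of order d number (#elements of order d)/φ(d).
Cyclic subgroups by order — order 1: 1; order 2: 3; order 3: 1; order 6: 3.
Total: 8.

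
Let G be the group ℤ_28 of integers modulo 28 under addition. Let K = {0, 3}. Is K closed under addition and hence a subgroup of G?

No

3 ∈ K but its inverse 25 ∉ K, so K is not a subgroup.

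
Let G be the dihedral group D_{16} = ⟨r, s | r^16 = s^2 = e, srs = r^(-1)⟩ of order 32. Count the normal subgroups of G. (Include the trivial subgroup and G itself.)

G has 36 subgroups. Checking conjugation-invariance by order — order 1: 1/1 normal; order 2: 1/17 normal; order 4: 1/9 normal; order 8: 1/5 normal; order 16: 3/3 normal; order 32: 1/1 normal.
Total normal subgroups: 8.

8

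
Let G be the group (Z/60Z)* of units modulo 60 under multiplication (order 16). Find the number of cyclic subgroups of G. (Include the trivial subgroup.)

12

Group the elements of G by the cyclic subgroup they generate; each cyclic subgroup of order d accounts for φ(d) elements.
Cyclic subgroups by order — order 1: 1; order 2: 7; order 4: 4.
Total: 12.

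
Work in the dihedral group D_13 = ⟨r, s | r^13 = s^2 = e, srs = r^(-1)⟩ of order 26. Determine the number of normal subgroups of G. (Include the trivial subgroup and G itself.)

G has 16 subgroups. Checking conjugation-invariance by order — order 1: 1/1 normal; order 2: 0/13 normal; order 13: 1/1 normal; order 26: 1/1 normal.
Total normal subgroups: 3.

3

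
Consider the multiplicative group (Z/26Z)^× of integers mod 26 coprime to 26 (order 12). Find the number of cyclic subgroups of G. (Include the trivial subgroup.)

Each element a generates a cyclic subgroup ⟨a⟩; distinct elements may generate the same one (a cyclic group of order d has φ(d) generators).
Cyclic subgroups by order — order 1: 1; order 2: 1; order 3: 1; order 4: 1; order 6: 1; order 12: 1.
Total: 6.

6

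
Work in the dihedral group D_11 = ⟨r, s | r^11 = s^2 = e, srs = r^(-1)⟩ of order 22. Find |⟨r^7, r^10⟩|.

11

|⟨r^7⟩| = 11 and |⟨r^10⟩| = 11, so |H| is a multiple of lcm(11, 11) = 11 and divides |G| = 22.
Closing under the operation: H = {e, r, r^2, r^3, r^4, r^5, r^6, r^7, r^8, r^9, r^10}, so |H| = 11.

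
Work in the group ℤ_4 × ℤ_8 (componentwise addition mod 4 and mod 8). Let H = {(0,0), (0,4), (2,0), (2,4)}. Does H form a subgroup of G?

|H| = 4 divides |G| = 32, consistent with Lagrange.
H contains the identity, every element's inverse is in H, and H is closed under +: it is a subgroup.

Yes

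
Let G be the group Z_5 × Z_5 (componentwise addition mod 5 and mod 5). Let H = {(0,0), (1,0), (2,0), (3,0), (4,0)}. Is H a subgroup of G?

|H| = 5 divides |G| = 25, consistent with Lagrange.
H contains the identity, every element's inverse is in H, and H is closed under +: it is a subgroup.
In fact H = ⟨(4,0)⟩.

Yes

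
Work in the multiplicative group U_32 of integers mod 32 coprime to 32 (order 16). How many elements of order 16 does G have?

No element of G has order 16 (even though 16 | 16).

0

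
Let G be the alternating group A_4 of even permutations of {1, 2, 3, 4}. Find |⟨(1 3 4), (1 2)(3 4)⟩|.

12

|⟨(1 3 4)⟩| = 3 and |⟨(1 2)(3 4)⟩| = 2, so |H| is a multiple of lcm(3, 2) = 6 and divides |G| = 12.
Closing {(1 3 4), (1 2)(3 4)} under the group operation gives all of G, so |H| = 12.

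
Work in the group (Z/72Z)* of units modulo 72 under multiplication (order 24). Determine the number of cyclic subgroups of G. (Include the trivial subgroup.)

16

Group the elements of G by the cyclic subgroup they generate; each cyclic subgroup of order d accounts for φ(d) elements.
Cyclic subgroups by order — order 1: 1; order 2: 7; order 3: 1; order 6: 7.
Total: 16.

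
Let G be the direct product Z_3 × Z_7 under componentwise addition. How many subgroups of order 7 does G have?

|G| = 21 and 7 | 21, so subgroups of order 7 are possible by Lagrange.
The subgroups of order 7 are: {(0,0), (0,1), (0,2), (0,3), (0,4), (0,5), (0,6)}.
So G has 1 subgroup of order 7.

1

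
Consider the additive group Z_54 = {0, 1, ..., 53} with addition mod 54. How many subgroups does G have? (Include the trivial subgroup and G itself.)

A cyclic group of order 54 has exactly one subgroup for each divisor of 54.
Divisors of 54: 1, 2, 3, 6, 9, 18, 27, 54.
So Z_54 has 8 subgroups.

8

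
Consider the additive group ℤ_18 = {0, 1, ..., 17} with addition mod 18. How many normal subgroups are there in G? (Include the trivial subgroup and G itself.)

6

G is abelian, so every subgroup is normal.
G has 6 subgroups in total, hence 6 normal subgroups.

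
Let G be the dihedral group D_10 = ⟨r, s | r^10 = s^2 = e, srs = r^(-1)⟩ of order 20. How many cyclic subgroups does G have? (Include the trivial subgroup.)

14

Each element a generates a cyclic subgroup ⟨a⟩; distinct elements may generate the same one (a cyclic group of order d has φ(d) generators).
Cyclic subgroups by order — order 1: 1; order 2: 11; order 5: 1; order 10: 1.
Total: 14.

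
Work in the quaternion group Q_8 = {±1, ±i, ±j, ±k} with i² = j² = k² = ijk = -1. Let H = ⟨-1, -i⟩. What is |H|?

4

|⟨-1⟩| = 2 and |⟨-i⟩| = 4, so |H| is a multiple of lcm(2, 4) = 4 and divides |G| = 8.
Closing under the operation: H = {1, -1, i, -i}, so |H| = 4.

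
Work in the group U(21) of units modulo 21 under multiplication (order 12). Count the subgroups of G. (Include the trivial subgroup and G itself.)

|G| = 12, so by Lagrange every subgroup order divides 12. Divisors: 1, 2, 3, 4, 6, 12.
Subgroups by order — order 1: 1; order 2: 3; order 3: 1; order 4: 1; order 6: 3; order 12: 1.
Total: 1 + 3 + 1 + 1 + 3 + 1 = 10.

10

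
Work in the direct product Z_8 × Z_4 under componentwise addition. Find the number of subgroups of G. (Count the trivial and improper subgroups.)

22

|G| = 32, so by Lagrange every subgroup order divides 32. Divisors: 1, 2, 4, 8, 16, 32.
Subgroups by order — order 1: 1; order 2: 3; order 4: 7; order 8: 7; order 16: 3; order 32: 1.
Total: 1 + 3 + 7 + 7 + 3 + 1 = 22.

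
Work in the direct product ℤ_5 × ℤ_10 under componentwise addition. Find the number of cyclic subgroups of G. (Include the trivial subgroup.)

14

A cyclic subgroup of order d is generated by each of its φ(d) elements of order d, so the cyclic subgroups of order d number (#elements of order d)/φ(d).
Cyclic subgroups by order — order 1: 1; order 2: 1; order 5: 6; order 10: 6.
Total: 14.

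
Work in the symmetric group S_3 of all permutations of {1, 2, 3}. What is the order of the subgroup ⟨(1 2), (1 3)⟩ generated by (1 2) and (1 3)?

|⟨(1 2)⟩| = 2 and |⟨(1 3)⟩| = 2, so |H| is a multiple of lcm(2, 2) = 2 and divides |G| = 6.
Closing {(1 2), (1 3)} under the group operation gives all of G, so |H| = 6.

6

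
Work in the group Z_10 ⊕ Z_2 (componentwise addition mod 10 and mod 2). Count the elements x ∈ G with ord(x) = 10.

An element (a,b) has order lcm(ord(a), ord(b)); count pairs with lcm equal to 10.
Enumerating gives 12 such elements.

12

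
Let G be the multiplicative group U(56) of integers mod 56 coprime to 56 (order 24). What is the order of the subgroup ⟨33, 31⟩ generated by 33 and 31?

|⟨33⟩| = 6 and |⟨31⟩| = 6, so |H| is a multiple of lcm(6, 6) = 6 and divides |G| = 24.
Closing under the operation: H = {1, 9, 15, 17, 23, 25, 31, 33, 39, 41, 47, 55}, so |H| = 12.

12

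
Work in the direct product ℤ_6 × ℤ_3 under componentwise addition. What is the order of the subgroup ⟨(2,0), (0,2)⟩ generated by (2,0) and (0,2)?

9

|⟨(2,0)⟩| = 3 and |⟨(0,2)⟩| = 3, so |H| is a multiple of lcm(3, 3) = 3 and divides |G| = 18.
Closing under the operation: H = {(0,0), (0,1), (0,2), (2,0), (2,1), (2,2), (4,0), (4,1), (4,2)}, so |H| = 9.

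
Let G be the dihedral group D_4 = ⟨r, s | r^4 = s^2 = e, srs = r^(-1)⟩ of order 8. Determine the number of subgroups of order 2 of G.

5

|G| = 8 and 2 | 8, so subgroups of order 2 are possible by Lagrange.
The subgroups of order 2 are: {e, r^2}; {e, r^2s}; {e, r^3s}; {e, rs}; … (5 in all).
So G has 5 subgroups of order 2.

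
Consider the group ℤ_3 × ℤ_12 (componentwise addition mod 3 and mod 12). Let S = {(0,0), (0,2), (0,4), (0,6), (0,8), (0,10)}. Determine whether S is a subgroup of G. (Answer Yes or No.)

Yes

|S| = 6 divides |G| = 36, consistent with Lagrange.
S contains the identity, every element's inverse is in S, and S is closed under +: it is a subgroup.
In fact S = ⟨(0,2)⟩.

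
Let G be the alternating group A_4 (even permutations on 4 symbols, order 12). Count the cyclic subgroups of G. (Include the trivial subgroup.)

Group the elements of G by the cyclic subgroup they generate; each cyclic subgroup of order d accounts for φ(d) elements.
Cyclic subgroups by order — order 1: 1; order 2: 3; order 3: 4.
Total: 8.

8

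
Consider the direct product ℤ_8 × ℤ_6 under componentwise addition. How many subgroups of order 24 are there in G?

3

|G| = 48 and 24 | 48, so subgroups of order 24 are possible by Lagrange.
The subgroups of order 24 are: {(0,0), (0,1), (0,2), (0,3), (0,4), (0,5), (2,0), (2,1), (2,2), (2,3), (2,4), (2,5), (4,0), (4,1), (4,2), (4,3), (4,4), (4,5), (6,0), (6,1), (6,2), (6,3), (6,4), (6,5)}; {(0,0), (0,2), (0,4), (1,0), (1,2), (1,4), (2,0), (2,2), (2,4), (3,0), (3,2), (3,4), (4,0), (4,2), (4,4), (5,0), (5,2), (5,4), (6,0), (6,2), (6,4), (7,0), (7,2), (7,4)}; {(0,0), (0,2), (0,4), (1,1), (1,3), (1,5), (2,0), (2,2), (2,4), (3,1), (3,3), (3,5), (4,0), (4,2), (4,4), (5,1), (5,3), (5,5), (6,0), (6,2), (6,4), (7,1), (7,3), (7,5)}.
So G has 3 subgroups of order 24.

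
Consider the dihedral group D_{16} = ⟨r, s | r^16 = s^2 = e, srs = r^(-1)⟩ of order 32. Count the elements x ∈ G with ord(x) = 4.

2

The elements of order 4 are: r^4, r^12.
That's 2.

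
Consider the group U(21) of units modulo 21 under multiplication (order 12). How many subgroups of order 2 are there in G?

|G| = 12 and 2 | 12, so subgroups of order 2 are possible by Lagrange.
The subgroups of order 2 are: {1, 13}; {1, 20}; {1, 8}.
So G has 3 subgroups of order 2.

3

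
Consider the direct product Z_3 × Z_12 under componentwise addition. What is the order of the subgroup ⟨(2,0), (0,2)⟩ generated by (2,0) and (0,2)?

18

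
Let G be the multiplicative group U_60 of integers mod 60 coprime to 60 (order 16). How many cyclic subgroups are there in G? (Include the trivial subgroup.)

Group the elements of G by the cyclic subgroup they generate; each cyclic subgroup of order d accounts for φ(d) elements.
Cyclic subgroups by order — order 1: 1; order 2: 7; order 4: 4.
Total: 12.

12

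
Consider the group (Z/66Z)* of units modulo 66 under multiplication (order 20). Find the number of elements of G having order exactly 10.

12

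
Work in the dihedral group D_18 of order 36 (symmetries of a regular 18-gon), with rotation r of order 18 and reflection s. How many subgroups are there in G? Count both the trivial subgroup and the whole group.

45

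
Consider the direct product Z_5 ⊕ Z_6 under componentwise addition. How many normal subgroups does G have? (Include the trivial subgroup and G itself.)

8

G is abelian, so every subgroup is normal.
G has 8 subgroups in total, hence 8 normal subgroups.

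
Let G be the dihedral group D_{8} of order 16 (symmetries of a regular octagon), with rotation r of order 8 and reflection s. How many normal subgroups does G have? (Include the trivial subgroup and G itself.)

7

G has 19 subgroups. Checking conjugation-invariance by order — order 1: 1/1 normal; order 2: 1/9 normal; order 4: 1/5 normal; order 8: 3/3 normal; order 16: 1/1 normal.
Total normal subgroups: 7.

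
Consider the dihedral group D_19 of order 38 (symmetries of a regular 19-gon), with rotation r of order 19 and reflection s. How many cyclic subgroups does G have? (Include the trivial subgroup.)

21

Each element a generates a cyclic subgroup ⟨a⟩; distinct elements may generate the same one (a cyclic group of order d has φ(d) generators).
Cyclic subgroups by order — order 1: 1; order 2: 19; order 19: 1.
Total: 21.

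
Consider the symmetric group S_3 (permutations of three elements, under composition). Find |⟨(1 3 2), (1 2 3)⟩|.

3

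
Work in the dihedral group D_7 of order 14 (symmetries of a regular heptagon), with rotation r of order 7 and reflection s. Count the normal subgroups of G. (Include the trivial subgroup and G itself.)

G has 10 subgroups. Checking conjugation-invariance by order — order 1: 1/1 normal; order 2: 0/7 normal; order 7: 1/1 normal; order 14: 1/1 normal.
Total normal subgroups: 3.

3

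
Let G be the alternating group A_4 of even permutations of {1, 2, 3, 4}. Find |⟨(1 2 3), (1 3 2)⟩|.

|⟨(1 2 3)⟩| = 3 and |⟨(1 3 2)⟩| = 3, so |H| is a multiple of lcm(3, 3) = 3 and divides |G| = 12.
Closing under the operation: H = {e, (1 2 3), (1 3 2)}, so |H| = 3.

3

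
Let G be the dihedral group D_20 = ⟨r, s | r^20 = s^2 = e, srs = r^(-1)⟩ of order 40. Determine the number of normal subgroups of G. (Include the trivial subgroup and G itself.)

9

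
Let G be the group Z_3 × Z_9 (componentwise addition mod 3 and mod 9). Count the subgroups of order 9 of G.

4

|G| = 27 and 9 | 27, so subgroups of order 9 are possible by Lagrange.
The subgroups of order 9 are: {(0,0), (0,1), (0,2), (0,3), (0,4), (0,5), (0,6), (0,7), (0,8)}; {(0,0), (0,3), (0,6), (1,0), (1,3), (1,6), (2,0), (2,3), (2,6)}; {(0,0), (0,3), (0,6), (1,1), (1,4), (1,7), (2,2), (2,5), (2,8)}; {(0,0), (0,3), (0,6), (1,2), (1,5), (1,8), (2,1), (2,4), (2,7)}.
So G has 4 subgroups of order 9.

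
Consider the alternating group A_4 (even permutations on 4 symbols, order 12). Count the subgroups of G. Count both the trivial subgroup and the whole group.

10

|G| = 12, so by Lagrange every subgroup order divides 12. Divisors: 1, 2, 3, 4, 6, 12.
Subgroups by order — order 1: 1; order 2: 3; order 3: 4; order 4: 1; order 6: 0; order 12: 1.
Total: 1 + 3 + 4 + 1 + 0 + 1 = 10.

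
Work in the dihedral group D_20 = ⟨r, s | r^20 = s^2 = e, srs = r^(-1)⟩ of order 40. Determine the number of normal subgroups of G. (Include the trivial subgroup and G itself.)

9

G has 48 subgroups. Checking conjugation-invariance by order — order 1: 1/1 normal; order 2: 1/21 normal; order 4: 1/11 normal; order 5: 1/1 normal; order 8: 0/5 normal; order 10: 1/5 normal; order 20: 3/3 normal; order 40: 1/1 normal.
Total normal subgroups: 9.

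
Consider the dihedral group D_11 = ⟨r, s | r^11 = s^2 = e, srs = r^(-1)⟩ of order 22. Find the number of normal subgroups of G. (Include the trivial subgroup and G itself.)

3

G has 14 subgroups. Checking conjugation-invariance by order — order 1: 1/1 normal; order 2: 0/11 normal; order 11: 1/1 normal; order 22: 1/1 normal.
Total normal subgroups: 3.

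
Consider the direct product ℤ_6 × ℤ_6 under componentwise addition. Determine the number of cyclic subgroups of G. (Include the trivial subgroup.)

20

Each element a generates a cyclic subgroup ⟨a⟩; distinct elements may generate the same one (a cyclic group of order d has φ(d) generators).
Cyclic subgroups by order — order 1: 1; order 2: 3; order 3: 4; order 6: 12.
Total: 20.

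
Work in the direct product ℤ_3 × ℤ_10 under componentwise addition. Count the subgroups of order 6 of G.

1

|G| = 30 and 6 | 30, so subgroups of order 6 are possible by Lagrange.
The subgroups of order 6 are: {(0,0), (0,5), (1,0), (1,5), (2,0), (2,5)}.
So G has 1 subgroup of order 6.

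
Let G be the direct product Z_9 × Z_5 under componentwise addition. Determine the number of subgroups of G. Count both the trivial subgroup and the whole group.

|G| = 45, so by Lagrange every subgroup order divides 45. Divisors: 1, 3, 5, 9, 15, 45.
Subgroups by order — order 1: 1; order 3: 1; order 5: 1; order 9: 1; order 15: 1; order 45: 1.
Total: 1 + 1 + 1 + 1 + 1 + 1 = 6.

6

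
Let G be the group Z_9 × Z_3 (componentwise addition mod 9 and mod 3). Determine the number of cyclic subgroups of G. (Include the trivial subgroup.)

8

Group the elements of G by the cyclic subgroup they generate; each cyclic subgroup of order d accounts for φ(d) elements.
Cyclic subgroups by order — order 1: 1; order 3: 4; order 9: 3.
Total: 8.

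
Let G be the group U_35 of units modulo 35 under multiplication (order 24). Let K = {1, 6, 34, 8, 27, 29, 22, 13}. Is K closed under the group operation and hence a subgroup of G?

Yes

|K| = 8 divides |G| = 24, consistent with Lagrange.
K contains the identity, every element's inverse is in K, and K is closed under ·: it is a subgroup.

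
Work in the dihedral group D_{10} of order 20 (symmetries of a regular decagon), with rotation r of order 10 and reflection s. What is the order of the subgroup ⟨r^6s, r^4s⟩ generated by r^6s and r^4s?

10

|⟨r^6s⟩| = 2 and |⟨r^4s⟩| = 2, so |H| is a multiple of lcm(2, 2) = 2 and divides |G| = 20.
Closing under the operation: H = {e, r^2, r^4, r^6, r^8, s, r^2s, r^4s, r^6s, r^8s}, so |H| = 10.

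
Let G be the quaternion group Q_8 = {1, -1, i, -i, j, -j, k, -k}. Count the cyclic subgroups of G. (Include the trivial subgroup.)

5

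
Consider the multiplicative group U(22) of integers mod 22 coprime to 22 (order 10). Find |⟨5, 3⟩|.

5

|⟨5⟩| = 5 and |⟨3⟩| = 5, so |H| is a multiple of lcm(5, 5) = 5 and divides |G| = 10.
Closing under the operation: H = {1, 3, 5, 9, 15}, so |H| = 5.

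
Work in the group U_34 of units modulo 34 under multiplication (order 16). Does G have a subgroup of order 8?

Yes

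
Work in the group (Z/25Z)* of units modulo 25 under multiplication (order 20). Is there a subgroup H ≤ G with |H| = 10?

10 | 20. A subgroup of order 10 is {1, 4, 6, 9, 11, 14, 16, 19, 21, 24}.

Yes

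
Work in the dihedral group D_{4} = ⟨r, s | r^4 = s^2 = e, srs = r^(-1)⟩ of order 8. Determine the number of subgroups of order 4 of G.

3

|G| = 8 and 4 | 8, so subgroups of order 4 are possible by Lagrange.
The subgroups of order 4 are: {e, r, r^2, r^3}; {e, r^2, s, r^2s}; {e, r^2, rs, r^3s}.
So G has 3 subgroups of order 4.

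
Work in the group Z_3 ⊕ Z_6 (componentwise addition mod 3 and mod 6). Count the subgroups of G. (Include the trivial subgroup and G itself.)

|G| = 18, so by Lagrange every subgroup order divides 18. Divisors: 1, 2, 3, 6, 9, 18.
Subgroups by order — order 1: 1; order 2: 1; order 3: 4; order 6: 4; order 9: 1; order 18: 1.
Total: 1 + 1 + 4 + 4 + 1 + 1 = 12.

12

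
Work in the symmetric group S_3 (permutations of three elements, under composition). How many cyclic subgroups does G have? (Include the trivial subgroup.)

5

Each element a generates a cyclic subgroup ⟨a⟩; distinct elements may generate the same one (a cyclic group of order d has φ(d) generators).
Cyclic subgroups by order — order 1: 1; order 2: 3; order 3: 1.
Total: 5.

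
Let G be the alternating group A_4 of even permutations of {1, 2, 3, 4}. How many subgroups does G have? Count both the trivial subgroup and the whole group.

10

|G| = 12, so by Lagrange every subgroup order divides 12. Divisors: 1, 2, 3, 4, 6, 12.
Subgroups by order — order 1: 1; order 2: 3; order 3: 4; order 4: 1; order 6: 0; order 12: 1.
Total: 1 + 3 + 4 + 1 + 0 + 1 = 10.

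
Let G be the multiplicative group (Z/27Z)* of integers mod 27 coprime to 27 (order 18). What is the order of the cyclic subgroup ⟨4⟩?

9

Compute successive powers of 4 mod 27: 4, 16, 10, 13, 25, 19, 22, 7, …; 4^9 ≡ 1 (mod 27).
So |⟨4⟩| = 9.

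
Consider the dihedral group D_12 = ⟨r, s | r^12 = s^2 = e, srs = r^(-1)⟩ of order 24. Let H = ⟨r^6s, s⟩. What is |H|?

|⟨r^6s⟩| = 2 and |⟨s⟩| = 2, so |H| is a multiple of lcm(2, 2) = 2 and divides |G| = 24.
Closing under the operation: H = {e, r^6, s, r^6s}, so |H| = 4.

4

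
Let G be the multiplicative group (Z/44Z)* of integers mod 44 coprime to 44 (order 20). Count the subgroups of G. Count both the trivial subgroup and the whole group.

10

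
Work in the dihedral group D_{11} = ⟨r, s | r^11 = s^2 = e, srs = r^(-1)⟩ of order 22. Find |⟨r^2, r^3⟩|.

11

|⟨r^2⟩| = 11 and |⟨r^3⟩| = 11, so |H| is a multiple of lcm(11, 11) = 11 and divides |G| = 22.
Closing under the operation: H = {e, r, r^2, r^3, r^4, r^5, r^6, r^7, r^8, r^9, r^10}, so |H| = 11.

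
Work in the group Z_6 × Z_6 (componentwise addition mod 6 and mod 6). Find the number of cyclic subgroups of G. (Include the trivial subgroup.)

20

A cyclic subgroup of order d is generated by each of its φ(d) elements of order d, so the cyclic subgroups of order d number (#elements of order d)/φ(d).
Cyclic subgroups by order — order 1: 1; order 2: 3; order 3: 4; order 6: 12.
Total: 20.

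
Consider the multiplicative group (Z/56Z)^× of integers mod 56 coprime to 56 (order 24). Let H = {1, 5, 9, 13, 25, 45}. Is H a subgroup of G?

|H| = 6 divides |G| = 24, consistent with Lagrange.
H contains the identity, every element's inverse is in H, and H is closed under ·: it is a subgroup.
In fact H = ⟨45⟩.

Yes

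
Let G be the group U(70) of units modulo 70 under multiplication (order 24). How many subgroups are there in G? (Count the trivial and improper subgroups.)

16

|G| = 24, so by Lagrange every subgroup order divides 24. Divisors: 1, 2, 3, 4, 6, 8, 12, 24.
Subgroups by order — order 1: 1; order 2: 3; order 3: 1; order 4: 3; order 6: 3; order 8: 1; order 12: 3; order 24: 1.
Total: 1 + 3 + 1 + 3 + 3 + 1 + 3 + 1 = 16.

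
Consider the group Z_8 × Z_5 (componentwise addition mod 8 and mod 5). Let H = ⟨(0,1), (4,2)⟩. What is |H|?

|⟨(0,1)⟩| = 5 and |⟨(4,2)⟩| = 10, so |H| is a multiple of lcm(5, 10) = 10 and divides |G| = 40.
Closing under the operation: H = {(0,0), (0,1), (0,2), (0,3), (0,4), (4,0), (4,1), (4,2), (4,3), (4,4)}, so |H| = 10.

10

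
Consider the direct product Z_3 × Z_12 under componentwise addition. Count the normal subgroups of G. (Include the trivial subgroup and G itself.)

18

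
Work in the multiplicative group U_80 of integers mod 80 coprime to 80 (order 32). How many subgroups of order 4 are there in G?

|G| = 32 and 4 | 32, so subgroups of order 4 are possible by Lagrange.
The subgroups of order 4 are: {1, 11, 41, 51}; {1, 9, 13, 37}; {1, 17, 33, 49}; {1, 19, 41, 59}; … (19 in all).
So G has 19 subgroups of order 4.

19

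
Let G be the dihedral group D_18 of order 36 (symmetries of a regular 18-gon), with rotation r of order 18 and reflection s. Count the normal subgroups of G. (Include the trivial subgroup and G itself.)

9

G has 45 subgroups. Checking conjugation-invariance by order — order 1: 1/1 normal; order 2: 1/19 normal; order 3: 1/1 normal; order 4: 0/9 normal; order 6: 1/7 normal; order 9: 1/1 normal; order 12: 0/3 normal; order 18: 3/3 normal; order 36: 1/1 normal.
Total normal subgroups: 9.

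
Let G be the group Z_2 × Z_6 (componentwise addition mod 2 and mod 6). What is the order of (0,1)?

The order of (0,1) in Z_2 × Z_6 is lcm(ord(0) in Z_2, ord(1) in Z_6).
ord(0) = 1 and ord(1) = 6, so |⟨(0,1)⟩| = lcm(1, 6) = 6.

6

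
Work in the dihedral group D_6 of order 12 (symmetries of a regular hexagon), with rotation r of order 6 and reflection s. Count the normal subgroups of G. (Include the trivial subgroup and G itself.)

7

G has 16 subgroups. Checking conjugation-invariance by order — order 1: 1/1 normal; order 2: 1/7 normal; order 3: 1/1 normal; order 4: 0/3 normal; order 6: 3/3 normal; order 12: 1/1 normal.
Total normal subgroups: 7.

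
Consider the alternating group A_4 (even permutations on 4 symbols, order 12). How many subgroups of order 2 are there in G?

3

|G| = 12 and 2 | 12, so subgroups of order 2 are possible by Lagrange.
The subgroups of order 2 are: {e, (1 2)(3 4)}; {e, (1 3)(2 4)}; {e, (1 4)(2 3)}.
So G has 3 subgroups of order 2.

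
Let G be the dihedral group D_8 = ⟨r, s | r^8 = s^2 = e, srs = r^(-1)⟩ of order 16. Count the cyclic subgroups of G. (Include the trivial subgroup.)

Group the elements of G by the cyclic subgroup they generate; each cyclic subgroup of order d accounts for φ(d) elements.
Cyclic subgroups by order — order 1: 1; order 2: 9; order 4: 1; order 8: 1.
Total: 12.

12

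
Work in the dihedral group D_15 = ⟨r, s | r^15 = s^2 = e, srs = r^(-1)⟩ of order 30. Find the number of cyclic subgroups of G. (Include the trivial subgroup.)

Group the elements of G by the cyclic subgroup they generate; each cyclic subgroup of order d accounts for φ(d) elements.
Cyclic subgroups by order — order 1: 1; order 2: 15; order 3: 1; order 5: 1; order 15: 1.
Total: 19.

19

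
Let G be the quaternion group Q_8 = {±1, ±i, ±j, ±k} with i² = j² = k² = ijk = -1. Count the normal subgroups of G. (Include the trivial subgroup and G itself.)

6

G has 6 subgroups. Checking conjugation-invariance by order — order 1: 1/1 normal; order 2: 1/1 normal; order 4: 3/3 normal; order 8: 1/1 normal.
Total normal subgroups: 6.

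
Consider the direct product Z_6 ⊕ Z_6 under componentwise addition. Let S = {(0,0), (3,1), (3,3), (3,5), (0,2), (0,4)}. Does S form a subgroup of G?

Yes

|S| = 6 divides |G| = 36, consistent with Lagrange.
S contains the identity, every element's inverse is in S, and S is closed under +: it is a subgroup.
In fact S = ⟨(3,1)⟩.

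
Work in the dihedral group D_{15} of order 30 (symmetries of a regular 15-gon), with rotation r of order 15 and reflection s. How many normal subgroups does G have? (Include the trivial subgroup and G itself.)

G has 28 subgroups. Checking conjugation-invariance by order — order 1: 1/1 normal; order 2: 0/15 normal; order 3: 1/1 normal; order 5: 1/1 normal; order 6: 0/5 normal; order 10: 0/3 normal; order 15: 1/1 normal; order 30: 1/1 normal.
Total normal subgroups: 5.

5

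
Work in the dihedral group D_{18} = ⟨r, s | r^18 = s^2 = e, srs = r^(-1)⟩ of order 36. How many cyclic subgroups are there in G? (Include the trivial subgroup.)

24

Each element a generates a cyclic subgroup ⟨a⟩; distinct elements may generate the same one (a cyclic group of order d has φ(d) generators).
Cyclic subgroups by order — order 1: 1; order 2: 19; order 3: 1; order 6: 1; order 9: 1; order 18: 1.
Total: 24.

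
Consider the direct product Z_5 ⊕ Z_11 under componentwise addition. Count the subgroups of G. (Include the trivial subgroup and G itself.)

|G| = 55, so by Lagrange every subgroup order divides 55. Divisors: 1, 5, 11, 55.
Subgroups by order — order 1: 1; order 5: 1; order 11: 1; order 55: 1.
Total: 1 + 1 + 1 + 1 = 4.

4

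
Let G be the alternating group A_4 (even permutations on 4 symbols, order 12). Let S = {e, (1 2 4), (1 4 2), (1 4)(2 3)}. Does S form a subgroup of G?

No

Closure fails: (1 2 4) ∘ (1 4)(2 3) = (2 3 4) ∉ S. So S is not a subgroup.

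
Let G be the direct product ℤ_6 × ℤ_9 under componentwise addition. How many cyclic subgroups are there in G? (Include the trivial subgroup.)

16

Each element a generates a cyclic subgroup ⟨a⟩; distinct elements may generate the same one (a cyclic group of order d has φ(d) generators).
Cyclic subgroups by order — order 1: 1; order 2: 1; order 3: 4; order 6: 4; order 9: 3; order 18: 3.
Total: 16.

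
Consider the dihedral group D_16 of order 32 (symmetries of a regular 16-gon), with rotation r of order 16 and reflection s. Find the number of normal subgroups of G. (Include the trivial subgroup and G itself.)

8

G has 36 subgroups. Checking conjugation-invariance by order — order 1: 1/1 normal; order 2: 1/17 normal; order 4: 1/9 normal; order 8: 1/5 normal; order 16: 3/3 normal; order 32: 1/1 normal.
Total normal subgroups: 8.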